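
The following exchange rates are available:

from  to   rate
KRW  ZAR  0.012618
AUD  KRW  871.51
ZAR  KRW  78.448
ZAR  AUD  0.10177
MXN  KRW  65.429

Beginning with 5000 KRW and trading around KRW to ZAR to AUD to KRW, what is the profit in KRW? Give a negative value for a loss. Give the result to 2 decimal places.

595.68

5000 KRW × 0.012618 = 63.09 ZAR
63.09 ZAR × 0.10177 = 6.4206693 AUD
6.4206693 AUD × 871.51 = 5595.677501643 KRW
Net change: 5595.677501643 − 5000 = 595.677501643 KRW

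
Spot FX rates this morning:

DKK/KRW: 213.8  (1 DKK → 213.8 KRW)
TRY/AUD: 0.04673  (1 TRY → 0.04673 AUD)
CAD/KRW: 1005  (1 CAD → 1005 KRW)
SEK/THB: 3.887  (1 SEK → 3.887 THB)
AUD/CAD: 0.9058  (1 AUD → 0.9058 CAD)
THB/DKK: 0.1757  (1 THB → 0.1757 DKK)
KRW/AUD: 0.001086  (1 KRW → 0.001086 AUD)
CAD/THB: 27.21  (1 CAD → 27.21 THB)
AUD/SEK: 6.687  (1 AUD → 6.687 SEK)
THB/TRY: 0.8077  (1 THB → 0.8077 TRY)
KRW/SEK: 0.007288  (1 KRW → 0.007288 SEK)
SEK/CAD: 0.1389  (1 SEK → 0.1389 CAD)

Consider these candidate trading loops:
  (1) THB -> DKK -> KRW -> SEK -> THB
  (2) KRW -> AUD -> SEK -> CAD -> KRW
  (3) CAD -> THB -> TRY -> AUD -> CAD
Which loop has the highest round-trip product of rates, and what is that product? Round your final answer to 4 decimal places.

(1) 0.1757 × 213.8 × 0.007288 × 3.887 = 1.06415
(2) 0.001086 × 6.687 × 0.1389 × 1005 = 1.01375
(3) 27.21 × 0.8077 × 0.04673 × 0.9058 = 0.93027
Highest is cycle (1) at 1.0641 (>1, arbitrage).

1.0641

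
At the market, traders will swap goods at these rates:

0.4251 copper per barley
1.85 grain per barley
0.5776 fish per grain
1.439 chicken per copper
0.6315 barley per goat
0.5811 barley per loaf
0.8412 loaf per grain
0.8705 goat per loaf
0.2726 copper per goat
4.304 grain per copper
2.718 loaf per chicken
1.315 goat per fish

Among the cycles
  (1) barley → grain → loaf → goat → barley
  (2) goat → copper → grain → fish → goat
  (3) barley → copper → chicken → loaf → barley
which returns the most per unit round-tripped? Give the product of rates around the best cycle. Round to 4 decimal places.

(1) 1.85 × 0.8412 × 0.8705 × 0.6315 = 0.85549
(2) 0.2726 × 4.304 × 0.5776 × 1.315 = 0.89115
(3) 0.4251 × 1.439 × 2.718 × 0.5811 = 0.96617
Highest is cycle (3) at 0.9662 (≤1, no arbitrage).

0.9662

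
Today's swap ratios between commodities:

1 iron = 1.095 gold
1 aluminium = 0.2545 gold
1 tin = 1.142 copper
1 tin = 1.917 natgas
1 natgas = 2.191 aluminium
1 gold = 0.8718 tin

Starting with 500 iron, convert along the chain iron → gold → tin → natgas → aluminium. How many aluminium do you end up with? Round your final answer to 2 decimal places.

500 iron × 1.095 = 547.5 gold
547.5 gold × 0.8718 = 477.3105 tin
477.3105 tin × 1.917 = 915.0042285 natgas
915.0042285 natgas × 2.191 = 2004.7742646435 aluminium

2004.77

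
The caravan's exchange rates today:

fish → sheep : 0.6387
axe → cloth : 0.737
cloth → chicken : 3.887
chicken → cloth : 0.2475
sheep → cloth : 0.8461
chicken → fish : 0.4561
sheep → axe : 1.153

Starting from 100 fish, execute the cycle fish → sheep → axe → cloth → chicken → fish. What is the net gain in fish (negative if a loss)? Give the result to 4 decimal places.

100 fish × 0.6387 = 63.87 sheep
63.87 sheep × 1.153 = 73.64211 axe
73.64211 axe × 0.737 = 54.27423507 cloth
54.27423507 cloth × 3.887 = 210.96395171709 chicken
210.96395171709 chicken × 0.4561 = 96.220658378164749 fish
Net change: 96.220658378164749 − 100 = -3.779341621835251 fish

-3.7793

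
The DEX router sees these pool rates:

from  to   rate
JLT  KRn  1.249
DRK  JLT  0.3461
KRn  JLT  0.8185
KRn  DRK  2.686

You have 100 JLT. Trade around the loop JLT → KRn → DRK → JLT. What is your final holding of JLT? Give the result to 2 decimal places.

116.11

100 JLT × 1.249 = 124.9 KRn
124.9 KRn × 2.686 = 335.4814 DRK
335.4814 DRK × 0.3461 = 116.11011254 JLT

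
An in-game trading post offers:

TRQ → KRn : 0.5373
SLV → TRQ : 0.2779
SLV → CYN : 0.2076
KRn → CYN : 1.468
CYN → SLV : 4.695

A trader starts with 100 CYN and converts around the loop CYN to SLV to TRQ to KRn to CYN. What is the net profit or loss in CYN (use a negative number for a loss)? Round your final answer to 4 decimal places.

100 CYN × 4.695 = 469.5 SLV
469.5 SLV × 0.2779 = 130.47405 TRQ
130.47405 TRQ × 0.5373 = 70.103707065 KRn
70.103707065 KRn × 1.468 = 102.91224197142 CYN
Net change: 102.91224197142 − 100 = 2.91224197142 CYN

2.9122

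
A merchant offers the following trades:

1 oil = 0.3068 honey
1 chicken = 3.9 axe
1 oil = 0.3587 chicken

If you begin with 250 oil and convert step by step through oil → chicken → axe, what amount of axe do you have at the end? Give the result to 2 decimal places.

250 oil × 0.3587 = 89.675 chicken
89.675 chicken × 3.9 = 349.7325 axe

349.73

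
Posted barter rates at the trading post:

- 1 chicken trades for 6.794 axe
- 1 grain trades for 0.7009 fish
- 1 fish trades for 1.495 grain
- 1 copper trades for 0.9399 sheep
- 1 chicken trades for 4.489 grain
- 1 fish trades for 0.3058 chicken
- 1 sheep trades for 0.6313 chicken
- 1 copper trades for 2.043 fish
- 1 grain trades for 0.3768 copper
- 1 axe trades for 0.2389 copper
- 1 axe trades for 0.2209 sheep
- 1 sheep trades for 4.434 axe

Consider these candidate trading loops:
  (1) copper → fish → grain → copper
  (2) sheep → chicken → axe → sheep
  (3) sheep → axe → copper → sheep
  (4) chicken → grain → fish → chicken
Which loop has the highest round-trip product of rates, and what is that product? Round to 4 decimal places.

(1) 2.043 × 1.495 × 0.3768 = 1.15085
(2) 0.6313 × 6.794 × 0.2209 = 0.94745
(3) 4.434 × 0.2389 × 0.9399 = 0.99562
(4) 4.489 × 0.7009 × 0.3058 = 0.96215
Highest is cycle (1) at 1.1509 (>1, arbitrage).

1.1509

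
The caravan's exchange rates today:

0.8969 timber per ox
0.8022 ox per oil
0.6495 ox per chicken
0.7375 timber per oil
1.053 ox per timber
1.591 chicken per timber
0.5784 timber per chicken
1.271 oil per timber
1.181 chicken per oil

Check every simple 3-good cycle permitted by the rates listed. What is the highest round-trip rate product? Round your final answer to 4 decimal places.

timber→chicken→ox→timber: 1.591 × 0.6495 × 0.8969 = 0.92682
oil→ox→timber→oil: 0.8022 × 0.8969 × 1.271 = 0.91448
oil→chicken→timber→oil: 1.181 × 0.5784 × 1.271 = 0.86821
Maximum is timber→chicken→ox→timber at 0.9268; no arbitrage — every cycle loses value.

0.9268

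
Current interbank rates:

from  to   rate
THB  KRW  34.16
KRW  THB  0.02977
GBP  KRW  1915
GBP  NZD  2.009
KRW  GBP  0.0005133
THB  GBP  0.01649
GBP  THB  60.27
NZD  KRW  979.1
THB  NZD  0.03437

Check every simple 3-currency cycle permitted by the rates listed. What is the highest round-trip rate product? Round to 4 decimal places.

1.0568

KRW→GBP→THB→KRW: 0.0005133 × 60.27 × 34.16 = 1.05679
KRW→GBP→NZD→KRW: 0.0005133 × 2.009 × 979.1 = 1.00967
KRW→THB→NZD→KRW: 0.02977 × 0.03437 × 979.1 = 1.00181
KRW→THB→GBP→KRW: 0.02977 × 0.01649 × 1915 = 0.94009
Maximum is KRW→GBP→THB→KRW at 1.0568; arbitrage exists.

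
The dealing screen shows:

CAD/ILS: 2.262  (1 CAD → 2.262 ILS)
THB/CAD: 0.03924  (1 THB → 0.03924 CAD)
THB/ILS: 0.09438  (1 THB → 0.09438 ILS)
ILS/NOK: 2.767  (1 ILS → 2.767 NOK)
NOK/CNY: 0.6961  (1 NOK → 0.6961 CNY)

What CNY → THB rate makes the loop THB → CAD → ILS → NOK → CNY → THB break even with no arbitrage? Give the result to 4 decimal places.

5.8492

Known legs of the cycle: 0.03924 × 2.262 × 2.767 × 0.6961 = 0.170963103187656
For no arbitrage the full-cycle product must be 1, so the missing rate is 1 / 0.170963103187656 ≈ 5.849215.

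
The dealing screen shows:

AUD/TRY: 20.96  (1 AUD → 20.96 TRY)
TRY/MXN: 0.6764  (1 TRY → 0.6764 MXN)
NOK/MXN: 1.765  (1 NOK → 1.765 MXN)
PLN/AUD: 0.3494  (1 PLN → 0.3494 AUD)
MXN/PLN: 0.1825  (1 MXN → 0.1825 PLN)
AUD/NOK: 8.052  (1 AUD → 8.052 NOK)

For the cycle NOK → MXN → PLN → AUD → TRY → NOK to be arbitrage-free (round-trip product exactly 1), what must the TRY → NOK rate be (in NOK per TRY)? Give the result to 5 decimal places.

0.42391

Known legs of the cycle: 1.765 × 0.1825 × 0.3494 × 20.96 = 2.3589664132
For no arbitrage the full-cycle product must be 1, so the missing rate is 1 / 2.3589664132 ≈ 0.4239145.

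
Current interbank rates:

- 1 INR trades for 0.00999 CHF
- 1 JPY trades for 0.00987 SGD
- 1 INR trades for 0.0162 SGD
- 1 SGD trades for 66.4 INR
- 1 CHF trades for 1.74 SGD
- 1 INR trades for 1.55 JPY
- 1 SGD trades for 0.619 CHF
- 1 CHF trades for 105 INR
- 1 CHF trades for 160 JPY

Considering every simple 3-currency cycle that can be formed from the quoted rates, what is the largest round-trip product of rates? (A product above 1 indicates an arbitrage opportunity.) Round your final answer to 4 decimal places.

SGD→INR→CHF→SGD: 66.4 × 0.00999 × 1.74 = 1.15420
SGD→CHF→INR→SGD: 0.619 × 105 × 0.0162 = 1.05292
SGD→INR→JPY→SGD: 66.4 × 1.55 × 0.00987 = 1.01582
SGD→CHF→JPY→SGD: 0.619 × 160 × 0.00987 = 0.97752
Maximum is SGD→INR→CHF→SGD at 1.1542; arbitrage exists.

1.1542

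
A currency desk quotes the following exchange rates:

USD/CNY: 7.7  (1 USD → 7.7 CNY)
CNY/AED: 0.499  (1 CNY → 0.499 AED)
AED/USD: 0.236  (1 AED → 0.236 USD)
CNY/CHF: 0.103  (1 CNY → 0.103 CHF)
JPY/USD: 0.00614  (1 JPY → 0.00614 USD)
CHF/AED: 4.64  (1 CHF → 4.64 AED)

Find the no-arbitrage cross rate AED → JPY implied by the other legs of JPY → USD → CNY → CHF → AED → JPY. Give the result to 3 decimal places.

Known legs of the cycle: 0.00614 × 7.7 × 0.103 × 4.64 = 0.02259510176
For no arbitrage the full-cycle product must be 1, so the missing rate is 1 / 0.02259510176 ≈ 44.25738.

44.257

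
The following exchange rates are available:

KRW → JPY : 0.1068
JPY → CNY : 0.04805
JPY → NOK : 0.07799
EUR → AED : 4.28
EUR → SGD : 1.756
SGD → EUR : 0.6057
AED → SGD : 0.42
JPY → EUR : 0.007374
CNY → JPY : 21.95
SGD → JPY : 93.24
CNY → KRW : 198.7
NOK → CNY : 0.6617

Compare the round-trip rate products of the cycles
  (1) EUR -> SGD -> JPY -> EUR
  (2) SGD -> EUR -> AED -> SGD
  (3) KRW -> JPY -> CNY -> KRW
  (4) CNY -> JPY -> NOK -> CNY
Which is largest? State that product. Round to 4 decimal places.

(1) 1.756 × 93.24 × 0.007374 = 1.20734
(2) 0.6057 × 4.28 × 0.42 = 1.08881
(3) 0.1068 × 0.04805 × 198.7 = 1.01968
(4) 21.95 × 0.07799 × 0.6617 = 1.13275
Highest is cycle (1) at 1.2073 (>1, arbitrage).

1.2073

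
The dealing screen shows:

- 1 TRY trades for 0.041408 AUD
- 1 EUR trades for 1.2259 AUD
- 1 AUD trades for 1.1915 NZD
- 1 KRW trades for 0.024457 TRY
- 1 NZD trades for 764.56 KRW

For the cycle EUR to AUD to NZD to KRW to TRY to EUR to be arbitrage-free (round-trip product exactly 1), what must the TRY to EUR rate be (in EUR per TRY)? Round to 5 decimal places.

0.03661

Known legs of the cycle: 1.2259 × 1.1915 × 764.56 × 0.024457 = 27.312650555360612
For no arbitrage the full-cycle product must be 1, so the missing rate is 1 / 27.312650555360612 ≈ 0.0366131.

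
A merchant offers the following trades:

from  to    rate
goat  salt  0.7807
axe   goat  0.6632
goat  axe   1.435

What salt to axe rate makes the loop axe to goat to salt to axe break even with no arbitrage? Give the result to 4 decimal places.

Known legs of the cycle: 0.6632 × 0.7807 = 0.51776024
For no arbitrage the full-cycle product must be 1, so the missing rate is 1 / 0.51776024 ≈ 1.931396.

1.9314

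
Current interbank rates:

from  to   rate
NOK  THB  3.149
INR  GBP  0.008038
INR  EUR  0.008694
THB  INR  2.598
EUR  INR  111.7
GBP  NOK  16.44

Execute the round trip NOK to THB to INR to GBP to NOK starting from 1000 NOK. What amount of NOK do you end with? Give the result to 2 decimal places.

1081.09

1000 NOK × 3.149 = 3149 THB
3149 THB × 2.598 = 8181.102 INR
8181.102 INR × 0.008038 = 65.759697876 GBP
65.759697876 GBP × 16.44 = 1081.08943308144 NOK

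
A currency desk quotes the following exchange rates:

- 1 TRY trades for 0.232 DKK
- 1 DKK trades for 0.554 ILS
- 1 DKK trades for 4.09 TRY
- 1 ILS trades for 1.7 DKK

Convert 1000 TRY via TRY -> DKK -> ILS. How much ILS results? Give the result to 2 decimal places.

128.53

1000 TRY × 0.232 = 232 DKK
232 DKK × 0.554 = 128.528 ILS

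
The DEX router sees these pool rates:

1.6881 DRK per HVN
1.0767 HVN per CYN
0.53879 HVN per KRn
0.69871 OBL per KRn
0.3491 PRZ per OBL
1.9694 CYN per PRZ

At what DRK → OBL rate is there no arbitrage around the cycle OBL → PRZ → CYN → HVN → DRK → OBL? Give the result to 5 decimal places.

Known legs of the cycle: 0.3491 × 1.9694 × 1.0767 × 1.6881 = 1.2496162534303158
For no arbitrage the full-cycle product must be 1, so the missing rate is 1 / 1.2496162534303158 ≈ 0.8002457.

0.80025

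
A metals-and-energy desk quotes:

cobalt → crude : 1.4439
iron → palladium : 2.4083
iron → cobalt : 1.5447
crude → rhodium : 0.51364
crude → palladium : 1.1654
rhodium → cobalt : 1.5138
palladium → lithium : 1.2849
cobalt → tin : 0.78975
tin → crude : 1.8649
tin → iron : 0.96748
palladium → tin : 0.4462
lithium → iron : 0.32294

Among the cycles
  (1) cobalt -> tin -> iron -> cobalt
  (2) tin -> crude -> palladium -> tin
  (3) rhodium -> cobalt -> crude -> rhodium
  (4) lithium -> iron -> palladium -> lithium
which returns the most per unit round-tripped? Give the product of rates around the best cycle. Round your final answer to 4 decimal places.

(1) 0.78975 × 0.96748 × 1.5447 = 1.18025
(2) 1.8649 × 1.1654 × 0.4462 = 0.96975
(3) 1.5138 × 1.4439 × 0.51364 = 1.12270
(4) 0.32294 × 2.4083 × 1.2849 = 0.99931
Highest is cycle (1) at 1.1803 (>1, arbitrage).

1.1803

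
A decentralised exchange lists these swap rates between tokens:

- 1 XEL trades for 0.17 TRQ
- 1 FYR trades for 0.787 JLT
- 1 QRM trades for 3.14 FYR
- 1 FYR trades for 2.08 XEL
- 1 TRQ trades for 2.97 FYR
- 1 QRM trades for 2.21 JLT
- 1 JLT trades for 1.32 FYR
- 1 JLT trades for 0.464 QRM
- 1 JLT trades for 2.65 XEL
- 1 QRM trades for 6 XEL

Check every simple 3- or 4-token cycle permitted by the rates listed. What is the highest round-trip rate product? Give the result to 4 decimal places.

1.1466

QRM→FYR→JLT→QRM: 3.14 × 0.787 × 0.464 = 1.14663
TRQ→FYR→JLT→XEL→TRQ: 2.97 × 0.787 × 2.65 × 0.17 = 1.05299
TRQ→FYR→XEL→TRQ: 2.97 × 2.08 × 0.17 = 1.05019
Maximum is QRM→FYR→JLT→QRM at 1.1466; arbitrage exists.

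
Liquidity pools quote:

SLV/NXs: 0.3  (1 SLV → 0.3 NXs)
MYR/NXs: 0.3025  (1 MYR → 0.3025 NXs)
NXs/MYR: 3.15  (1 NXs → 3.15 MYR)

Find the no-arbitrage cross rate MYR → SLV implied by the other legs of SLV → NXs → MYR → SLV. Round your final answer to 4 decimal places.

1.0582

Known legs of the cycle: 0.3 × 3.15 = 0.945
For no arbitrage the full-cycle product must be 1, so the missing rate is 1 / 0.945 ≈ 1.058201.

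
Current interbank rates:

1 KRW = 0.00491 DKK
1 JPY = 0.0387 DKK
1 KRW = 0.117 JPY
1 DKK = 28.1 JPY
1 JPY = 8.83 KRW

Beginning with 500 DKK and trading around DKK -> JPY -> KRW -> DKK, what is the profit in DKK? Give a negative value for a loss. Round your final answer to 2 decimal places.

500 DKK × 28.1 = 14050 JPY
14050 JPY × 8.83 = 124061.5 KRW
124061.5 KRW × 0.00491 = 609.141965 DKK
Net change: 609.141965 − 500 = 109.141965 DKK

109.14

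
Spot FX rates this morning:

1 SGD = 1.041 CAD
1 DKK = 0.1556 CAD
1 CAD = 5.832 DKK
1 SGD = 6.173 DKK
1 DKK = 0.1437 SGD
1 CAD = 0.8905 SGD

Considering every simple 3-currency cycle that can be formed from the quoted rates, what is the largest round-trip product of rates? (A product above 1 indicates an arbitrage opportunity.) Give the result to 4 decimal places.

0.8724

DKK→SGD→CAD→DKK: 0.1437 × 1.041 × 5.832 = 0.87242
DKK→CAD→SGD→DKK: 0.1556 × 0.8905 × 6.173 = 0.85534
Maximum is DKK→SGD→CAD→DKK at 0.8724; no arbitrage — every cycle loses value.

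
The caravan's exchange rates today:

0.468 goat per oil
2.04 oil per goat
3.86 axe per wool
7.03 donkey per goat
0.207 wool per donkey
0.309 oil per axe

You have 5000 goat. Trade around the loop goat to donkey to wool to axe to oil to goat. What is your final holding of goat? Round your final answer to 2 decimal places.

4061.51

5000 goat × 7.03 = 35150 donkey
35150 donkey × 0.207 = 7276.05 wool
7276.05 wool × 3.86 = 28085.553 axe
28085.553 axe × 0.309 = 8678.435877 oil
8678.435877 oil × 0.468 = 4061.507990436 goat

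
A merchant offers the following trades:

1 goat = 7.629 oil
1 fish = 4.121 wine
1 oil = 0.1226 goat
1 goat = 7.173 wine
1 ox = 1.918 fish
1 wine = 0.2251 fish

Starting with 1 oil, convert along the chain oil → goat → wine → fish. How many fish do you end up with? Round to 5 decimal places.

0.19796

1 oil × 0.1226 = 0.1226 goat
0.1226 goat × 7.173 = 0.8794098 wine
0.8794098 wine × 0.2251 = 0.19795514598 fish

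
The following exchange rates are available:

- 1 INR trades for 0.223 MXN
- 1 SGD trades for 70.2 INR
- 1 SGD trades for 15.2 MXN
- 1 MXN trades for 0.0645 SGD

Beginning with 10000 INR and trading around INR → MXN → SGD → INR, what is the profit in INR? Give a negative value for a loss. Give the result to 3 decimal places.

97.217

10000 INR × 0.223 = 2230 MXN
2230 MXN × 0.0645 = 143.835 SGD
143.835 SGD × 70.2 = 10097.217 INR
Net change: 10097.217 − 10000 = 97.217 INR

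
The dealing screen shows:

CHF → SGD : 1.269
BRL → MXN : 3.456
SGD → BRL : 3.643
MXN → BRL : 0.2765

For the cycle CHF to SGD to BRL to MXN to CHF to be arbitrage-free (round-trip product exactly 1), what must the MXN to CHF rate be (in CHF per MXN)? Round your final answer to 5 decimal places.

0.06259

Known legs of the cycle: 1.269 × 3.643 × 3.456 = 15.976973952
For no arbitrage the full-cycle product must be 1, so the missing rate is 1 / 15.976973952 ≈ 0.0625901.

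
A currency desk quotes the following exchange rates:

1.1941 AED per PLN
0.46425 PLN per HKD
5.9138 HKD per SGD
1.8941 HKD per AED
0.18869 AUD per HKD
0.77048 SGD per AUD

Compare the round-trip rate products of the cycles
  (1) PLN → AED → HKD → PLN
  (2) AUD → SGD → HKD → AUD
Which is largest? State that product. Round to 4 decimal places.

1.0500

(1) 1.1941 × 1.8941 × 0.46425 = 1.05002
(2) 0.77048 × 5.9138 × 0.18869 = 0.85976
Highest is cycle (1) at 1.0500 (>1, arbitrage).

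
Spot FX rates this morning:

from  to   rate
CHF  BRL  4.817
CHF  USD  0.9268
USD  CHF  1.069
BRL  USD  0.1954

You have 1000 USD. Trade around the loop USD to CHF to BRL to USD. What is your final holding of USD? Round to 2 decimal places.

1000 USD × 1.069 = 1069 CHF
1069 CHF × 4.817 = 5149.373 BRL
5149.373 BRL × 0.1954 = 1006.1874842 USD

1006.19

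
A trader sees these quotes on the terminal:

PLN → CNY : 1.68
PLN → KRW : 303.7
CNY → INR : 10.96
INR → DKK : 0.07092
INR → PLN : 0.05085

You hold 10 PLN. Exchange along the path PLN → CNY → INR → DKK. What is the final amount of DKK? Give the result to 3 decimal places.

10 PLN × 1.68 = 16.8 CNY
16.8 CNY × 10.96 = 184.128 INR
184.128 INR × 0.07092 = 13.05835776 DKK

13.058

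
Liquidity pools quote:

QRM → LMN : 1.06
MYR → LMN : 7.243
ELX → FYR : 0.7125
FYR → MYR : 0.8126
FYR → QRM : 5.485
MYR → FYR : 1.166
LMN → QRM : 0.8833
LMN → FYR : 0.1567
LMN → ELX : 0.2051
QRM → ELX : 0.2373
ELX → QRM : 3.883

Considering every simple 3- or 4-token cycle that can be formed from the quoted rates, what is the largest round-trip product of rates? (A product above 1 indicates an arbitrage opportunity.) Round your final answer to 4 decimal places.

0.9274

QRM→ELX→FYR→QRM: 0.2373 × 0.7125 × 5.485 = 0.92738
MYR→LMN→FYR→MYR: 7.243 × 0.1567 × 0.8126 = 0.92228
QRM→LMN→FYR→QRM: 1.06 × 0.1567 × 5.485 = 0.91107
MYR→LMN→ELX→FYR→MYR: 7.243 × 0.2051 × 0.7125 × 0.8126 = 0.86009
QRM→LMN→ELX→FYR→QRM: 1.06 × 0.2051 × 0.7125 × 5.485 = 0.84964
QRM→LMN→ELX→QRM: 1.06 × 0.2051 × 3.883 = 0.84419
Maximum is QRM→ELX→FYR→QRM at 0.9274; no arbitrage — every cycle loses value.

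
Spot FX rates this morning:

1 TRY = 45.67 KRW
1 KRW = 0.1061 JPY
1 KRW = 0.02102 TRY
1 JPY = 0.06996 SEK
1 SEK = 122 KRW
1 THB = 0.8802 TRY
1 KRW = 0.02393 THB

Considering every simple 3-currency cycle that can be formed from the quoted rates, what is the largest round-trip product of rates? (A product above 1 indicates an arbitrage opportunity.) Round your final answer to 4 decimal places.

THB→TRY→KRW→THB: 0.8802 × 45.67 × 0.02393 = 0.96196
SEK→KRW→JPY→SEK: 122 × 0.1061 × 0.06996 = 0.90558
Maximum is THB→TRY→KRW→THB at 0.9620; no arbitrage — every cycle loses value.

0.9620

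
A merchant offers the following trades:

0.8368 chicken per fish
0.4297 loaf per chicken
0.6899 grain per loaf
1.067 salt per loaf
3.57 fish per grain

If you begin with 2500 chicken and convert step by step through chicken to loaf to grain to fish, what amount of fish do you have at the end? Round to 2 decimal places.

2500 chicken × 0.4297 = 1074.25 loaf
1074.25 loaf × 0.6899 = 741.125075 grain
741.125075 grain × 3.57 = 2645.81651775 fish

2645.82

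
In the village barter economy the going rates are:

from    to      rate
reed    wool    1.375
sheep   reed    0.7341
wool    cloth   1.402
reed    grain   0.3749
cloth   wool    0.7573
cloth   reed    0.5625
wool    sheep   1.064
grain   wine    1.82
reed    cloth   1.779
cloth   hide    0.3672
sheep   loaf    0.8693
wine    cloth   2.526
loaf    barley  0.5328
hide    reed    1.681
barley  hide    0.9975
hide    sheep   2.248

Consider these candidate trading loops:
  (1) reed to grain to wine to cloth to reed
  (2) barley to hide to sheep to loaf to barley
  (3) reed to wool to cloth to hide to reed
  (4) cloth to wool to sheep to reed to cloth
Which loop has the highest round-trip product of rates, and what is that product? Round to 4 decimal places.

(1) 0.3749 × 1.82 × 2.526 × 0.5625 = 0.96949
(2) 0.9975 × 2.248 × 0.8693 × 0.5328 = 1.03859
(3) 1.375 × 1.402 × 0.3672 × 1.681 = 1.18993
(4) 0.7573 × 1.064 × 0.7341 × 1.779 = 1.05230
Highest is cycle (3) at 1.1899 (>1, arbitrage).

1.1899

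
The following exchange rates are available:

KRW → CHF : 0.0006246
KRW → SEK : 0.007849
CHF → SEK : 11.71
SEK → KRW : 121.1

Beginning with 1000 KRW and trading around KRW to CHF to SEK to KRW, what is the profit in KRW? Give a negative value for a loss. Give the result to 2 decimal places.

1000 KRW × 0.0006246 = 0.6246 CHF
0.6246 CHF × 11.71 = 7.314066 SEK
7.314066 SEK × 121.1 = 885.7333926 KRW
Net change: 885.7333926 − 1000 = -114.2666074 KRW

-114.27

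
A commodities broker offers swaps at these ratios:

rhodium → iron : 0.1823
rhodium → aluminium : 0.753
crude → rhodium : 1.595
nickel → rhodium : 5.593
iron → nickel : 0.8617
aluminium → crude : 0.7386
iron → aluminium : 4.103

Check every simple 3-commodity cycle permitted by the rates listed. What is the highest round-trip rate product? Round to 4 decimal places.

0.8871

rhodium→aluminium→crude→rhodium: 0.753 × 0.7386 × 1.595 = 0.88708
rhodium→iron→nickel→rhodium: 0.1823 × 0.8617 × 5.593 = 0.87859
Maximum is rhodium→aluminium→crude→rhodium at 0.8871; no arbitrage — every cycle loses value.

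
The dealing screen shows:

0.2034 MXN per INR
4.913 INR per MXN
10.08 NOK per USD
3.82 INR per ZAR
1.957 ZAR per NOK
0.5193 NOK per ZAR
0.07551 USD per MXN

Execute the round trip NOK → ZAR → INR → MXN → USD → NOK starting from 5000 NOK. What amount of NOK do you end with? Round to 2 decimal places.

5786.82

5000 NOK × 1.957 = 9785 ZAR
9785 ZAR × 3.82 = 37378.7 INR
37378.7 INR × 0.2034 = 7602.82758 MXN
7602.82758 MXN × 0.07551 = 574.0895105658 USD
574.0895105658 USD × 10.08 = 5786.822266503264 NOK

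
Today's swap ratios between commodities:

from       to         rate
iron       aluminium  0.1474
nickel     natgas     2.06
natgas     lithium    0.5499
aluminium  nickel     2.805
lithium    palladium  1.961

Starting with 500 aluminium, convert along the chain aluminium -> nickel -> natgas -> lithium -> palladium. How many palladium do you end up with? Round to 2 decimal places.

500 aluminium × 2.805 = 1402.5 nickel
1402.5 nickel × 2.06 = 2889.15 natgas
2889.15 natgas × 0.5499 = 1588.743585 lithium
1588.743585 lithium × 1.961 = 3115.526170185 palladium

3115.53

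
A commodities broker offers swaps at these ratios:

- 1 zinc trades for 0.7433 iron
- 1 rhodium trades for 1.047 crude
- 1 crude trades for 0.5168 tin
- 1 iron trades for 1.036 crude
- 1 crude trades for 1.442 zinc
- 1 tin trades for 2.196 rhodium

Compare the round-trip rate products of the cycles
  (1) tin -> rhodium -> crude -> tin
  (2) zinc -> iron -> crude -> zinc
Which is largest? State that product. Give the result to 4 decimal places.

1.1882

(1) 2.196 × 1.047 × 0.5168 = 1.18823
(2) 0.7433 × 1.036 × 1.442 = 1.11042
Highest is cycle (1) at 1.1882 (>1, arbitrage).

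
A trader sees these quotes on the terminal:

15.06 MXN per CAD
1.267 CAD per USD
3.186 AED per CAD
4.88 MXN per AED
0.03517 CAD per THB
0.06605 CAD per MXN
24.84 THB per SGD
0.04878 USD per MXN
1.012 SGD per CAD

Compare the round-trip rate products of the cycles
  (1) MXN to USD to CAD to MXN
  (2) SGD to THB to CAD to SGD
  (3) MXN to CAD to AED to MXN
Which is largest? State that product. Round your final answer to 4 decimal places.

(1) 0.04878 × 1.267 × 15.06 = 0.93077
(2) 24.84 × 0.03517 × 1.012 = 0.88411
(3) 0.06605 × 3.186 × 4.88 = 1.02692
Highest is cycle (3) at 1.0269 (>1, arbitrage).

1.0269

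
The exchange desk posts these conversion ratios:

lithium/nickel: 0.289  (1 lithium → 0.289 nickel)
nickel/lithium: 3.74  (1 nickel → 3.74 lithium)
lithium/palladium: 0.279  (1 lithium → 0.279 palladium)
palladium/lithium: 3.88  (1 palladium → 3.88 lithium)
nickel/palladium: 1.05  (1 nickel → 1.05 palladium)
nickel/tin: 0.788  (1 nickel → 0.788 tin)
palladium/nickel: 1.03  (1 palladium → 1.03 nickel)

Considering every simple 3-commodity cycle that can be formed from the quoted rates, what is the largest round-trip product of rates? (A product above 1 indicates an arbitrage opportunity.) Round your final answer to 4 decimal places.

palladium→lithium→nickel→palladium: 3.88 × 0.289 × 1.05 = 1.17739
palladium→nickel→lithium→palladium: 1.03 × 3.74 × 0.279 = 1.07476
Maximum is palladium→lithium→nickel→palladium at 1.1774; arbitrage exists.

1.1774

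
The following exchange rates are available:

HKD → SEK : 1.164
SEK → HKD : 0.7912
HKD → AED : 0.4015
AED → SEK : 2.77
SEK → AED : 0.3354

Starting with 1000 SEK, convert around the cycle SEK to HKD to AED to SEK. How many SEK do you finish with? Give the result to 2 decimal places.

879.94

1000 SEK × 0.7912 = 791.2 HKD
791.2 HKD × 0.4015 = 317.6668 AED
317.6668 AED × 2.77 = 879.937036 SEK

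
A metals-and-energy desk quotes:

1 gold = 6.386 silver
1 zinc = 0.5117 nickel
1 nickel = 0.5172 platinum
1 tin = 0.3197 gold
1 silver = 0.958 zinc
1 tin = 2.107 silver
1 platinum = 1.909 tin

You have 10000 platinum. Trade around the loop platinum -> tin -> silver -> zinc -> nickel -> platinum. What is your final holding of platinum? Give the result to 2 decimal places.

10000 platinum × 1.909 = 19090 tin
19090 tin × 2.107 = 40222.63 silver
40222.63 silver × 0.958 = 38533.27954 zinc
38533.27954 zinc × 0.5117 = 19717.479140618 nickel
19717.479140618 nickel × 0.5172 = 10197.8802115276296 platinum

10197.88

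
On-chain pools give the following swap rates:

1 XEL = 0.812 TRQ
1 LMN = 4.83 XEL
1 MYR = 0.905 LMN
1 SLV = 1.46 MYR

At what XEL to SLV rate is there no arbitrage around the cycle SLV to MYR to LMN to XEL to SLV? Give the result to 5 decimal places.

0.15669

Known legs of the cycle: 1.46 × 0.905 × 4.83 = 6.381879
For no arbitrage the full-cycle product must be 1, so the missing rate is 1 / 6.381879 ≈ 0.1566937.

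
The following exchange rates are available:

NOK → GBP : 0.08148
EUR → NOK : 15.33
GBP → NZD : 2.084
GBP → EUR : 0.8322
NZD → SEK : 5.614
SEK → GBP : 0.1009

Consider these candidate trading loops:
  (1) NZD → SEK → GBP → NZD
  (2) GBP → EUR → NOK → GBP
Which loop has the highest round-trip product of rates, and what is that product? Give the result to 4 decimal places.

(1) 5.614 × 0.1009 × 2.084 = 1.18049
(2) 0.8322 × 15.33 × 0.08148 = 1.03949
Highest is cycle (1) at 1.1805 (>1, arbitrage).

1.1805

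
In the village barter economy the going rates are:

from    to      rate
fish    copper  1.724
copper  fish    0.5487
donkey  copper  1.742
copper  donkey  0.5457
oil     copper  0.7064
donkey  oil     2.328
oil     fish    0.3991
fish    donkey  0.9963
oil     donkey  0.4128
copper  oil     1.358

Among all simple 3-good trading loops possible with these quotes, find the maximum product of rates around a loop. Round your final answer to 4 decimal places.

copper→oil→donkey→copper: 1.358 × 0.4128 × 1.742 = 0.97653
fish→donkey→copper→fish: 0.9963 × 1.742 × 0.5487 = 0.95230
fish→copper→oil→fish: 1.724 × 1.358 × 0.3991 = 0.93437
fish→donkey→oil→fish: 0.9963 × 2.328 × 0.3991 = 0.92567
copper→donkey→oil→copper: 0.5457 × 2.328 × 0.7064 = 0.89740
Maximum is copper→oil→donkey→copper at 0.9765; no arbitrage — every cycle loses value.

0.9765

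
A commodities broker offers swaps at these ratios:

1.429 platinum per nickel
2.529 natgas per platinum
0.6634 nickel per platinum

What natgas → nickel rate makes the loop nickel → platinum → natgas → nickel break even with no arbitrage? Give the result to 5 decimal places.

0.27671

Known legs of the cycle: 1.429 × 2.529 = 3.613941
For no arbitrage the full-cycle product must be 1, so the missing rate is 1 / 3.613941 ≈ 0.2767062.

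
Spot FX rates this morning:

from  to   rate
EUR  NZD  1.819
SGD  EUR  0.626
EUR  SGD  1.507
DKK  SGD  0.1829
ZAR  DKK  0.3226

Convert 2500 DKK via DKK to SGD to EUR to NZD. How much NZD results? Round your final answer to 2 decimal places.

520.67

2500 DKK × 0.1829 = 457.25 SGD
457.25 SGD × 0.626 = 286.2385 EUR
286.2385 EUR × 1.819 = 520.6678315 NZD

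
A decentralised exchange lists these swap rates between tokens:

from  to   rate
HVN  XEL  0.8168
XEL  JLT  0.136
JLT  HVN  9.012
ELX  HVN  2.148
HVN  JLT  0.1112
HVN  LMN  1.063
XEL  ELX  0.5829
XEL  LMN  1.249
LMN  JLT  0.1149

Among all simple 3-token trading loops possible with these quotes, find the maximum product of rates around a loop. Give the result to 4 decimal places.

HVN→LMN→JLT→HVN: 1.063 × 0.1149 × 9.012 = 1.10071
HVN→XEL→ELX→HVN: 0.8168 × 0.5829 × 2.148 = 1.02269
HVN→XEL→JLT→HVN: 0.8168 × 0.136 × 9.012 = 1.00110
Maximum is HVN→LMN→JLT→HVN at 1.1007; arbitrage exists.

1.1007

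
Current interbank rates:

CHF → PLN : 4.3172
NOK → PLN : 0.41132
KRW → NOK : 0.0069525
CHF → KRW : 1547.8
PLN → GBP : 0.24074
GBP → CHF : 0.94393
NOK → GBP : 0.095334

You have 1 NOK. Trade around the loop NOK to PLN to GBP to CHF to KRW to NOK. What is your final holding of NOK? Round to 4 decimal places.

1.0058

1 NOK × 0.41132 = 0.41132 PLN
0.41132 PLN × 0.24074 = 0.0990211768 GBP
0.0990211768 GBP × 0.94393 = 0.093469059416824 CHF
0.093469059416824 CHF × 1547.8 = 144.6714101653601872 KRW
144.6714101653601872 KRW × 0.0069525 = 1.005827979174666701508 NOK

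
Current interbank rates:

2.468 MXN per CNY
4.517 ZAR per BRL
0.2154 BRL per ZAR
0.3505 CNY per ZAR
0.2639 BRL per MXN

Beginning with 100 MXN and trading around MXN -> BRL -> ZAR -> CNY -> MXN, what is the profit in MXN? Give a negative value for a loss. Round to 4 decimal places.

100 MXN × 0.2639 = 26.39 BRL
26.39 BRL × 4.517 = 119.20363 ZAR
119.20363 ZAR × 0.3505 = 41.780872315 CNY
41.780872315 CNY × 2.468 = 103.11519287342 MXN
Net change: 103.11519287342 − 100 = 3.11519287342 MXN

3.1152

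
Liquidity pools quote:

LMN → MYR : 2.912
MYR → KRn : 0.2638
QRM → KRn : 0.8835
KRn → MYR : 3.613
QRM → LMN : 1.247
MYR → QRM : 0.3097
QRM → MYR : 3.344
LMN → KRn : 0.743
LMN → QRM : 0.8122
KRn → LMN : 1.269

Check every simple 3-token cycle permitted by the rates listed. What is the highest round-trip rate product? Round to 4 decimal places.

MYR→QRM→LMN→MYR: 0.3097 × 1.247 × 2.912 = 1.12460
MYR→QRM→KRn→MYR: 0.3097 × 0.8835 × 3.613 = 0.98859
MYR→KRn→LMN→MYR: 0.2638 × 1.269 × 2.912 = 0.97483
LMN→QRM→KRn→LMN: 0.8122 × 0.8835 × 1.269 = 0.91061
Maximum is MYR→QRM→LMN→MYR at 1.1246; arbitrage exists.

1.1246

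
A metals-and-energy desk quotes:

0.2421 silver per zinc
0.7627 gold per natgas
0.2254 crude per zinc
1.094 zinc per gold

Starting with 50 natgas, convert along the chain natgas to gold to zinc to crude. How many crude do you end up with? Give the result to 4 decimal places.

50 natgas × 0.7627 = 38.135 gold
38.135 gold × 1.094 = 41.71969 zinc
41.71969 zinc × 0.2254 = 9.403618126 crude

9.4036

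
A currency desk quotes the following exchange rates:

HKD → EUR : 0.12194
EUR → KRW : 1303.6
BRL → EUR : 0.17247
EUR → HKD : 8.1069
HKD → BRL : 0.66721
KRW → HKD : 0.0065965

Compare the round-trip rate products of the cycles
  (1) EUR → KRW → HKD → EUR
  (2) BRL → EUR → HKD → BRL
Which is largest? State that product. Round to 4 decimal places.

(1) 1303.6 × 0.0065965 × 0.12194 = 1.04859
(2) 0.17247 × 8.1069 × 0.66721 = 0.93289
Highest is cycle (1) at 1.0486 (>1, arbitrage).

1.0486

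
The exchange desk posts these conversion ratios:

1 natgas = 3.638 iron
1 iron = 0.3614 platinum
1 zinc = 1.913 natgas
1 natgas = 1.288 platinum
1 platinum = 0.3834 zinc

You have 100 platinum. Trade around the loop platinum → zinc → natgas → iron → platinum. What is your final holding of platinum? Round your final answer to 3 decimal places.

100 platinum × 0.3834 = 38.34 zinc
38.34 zinc × 1.913 = 73.34442 natgas
73.34442 natgas × 3.638 = 266.82699996 iron
266.82699996 iron × 0.3614 = 96.431277785544 platinum

96.431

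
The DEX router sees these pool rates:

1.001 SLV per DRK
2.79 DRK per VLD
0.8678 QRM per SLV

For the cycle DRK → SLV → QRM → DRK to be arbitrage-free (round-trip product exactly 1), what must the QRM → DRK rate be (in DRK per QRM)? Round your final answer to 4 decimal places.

1.1512

Known legs of the cycle: 1.001 × 0.8678 = 0.8686678
For no arbitrage the full-cycle product must be 1, so the missing rate is 1 / 0.8686678 ≈ 1.151188.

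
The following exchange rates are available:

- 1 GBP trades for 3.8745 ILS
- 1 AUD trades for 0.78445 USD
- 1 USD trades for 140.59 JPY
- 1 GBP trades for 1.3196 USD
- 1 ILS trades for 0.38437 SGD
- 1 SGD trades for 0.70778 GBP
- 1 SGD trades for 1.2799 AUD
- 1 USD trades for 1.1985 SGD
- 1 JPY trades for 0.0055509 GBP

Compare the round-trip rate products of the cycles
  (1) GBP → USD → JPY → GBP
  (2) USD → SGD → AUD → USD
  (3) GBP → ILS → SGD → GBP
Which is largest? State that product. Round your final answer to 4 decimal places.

(1) 1.3196 × 140.59 × 0.0055509 = 1.02982
(2) 1.1985 × 1.2799 × 0.78445 = 1.20332
(3) 3.8745 × 0.38437 × 0.70778 = 1.05406
Highest is cycle (2) at 1.2033 (>1, arbitrage).

1.2033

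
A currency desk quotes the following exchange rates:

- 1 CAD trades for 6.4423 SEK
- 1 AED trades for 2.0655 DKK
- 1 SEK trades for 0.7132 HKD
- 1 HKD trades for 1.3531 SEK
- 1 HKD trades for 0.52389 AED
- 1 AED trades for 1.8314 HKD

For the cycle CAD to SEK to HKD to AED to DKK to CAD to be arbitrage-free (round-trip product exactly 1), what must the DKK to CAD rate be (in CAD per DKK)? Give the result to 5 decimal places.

Known legs of the cycle: 6.4423 × 0.7132 × 0.52389 × 2.0655 = 4.9718450752112862
For no arbitrage the full-cycle product must be 1, so the missing rate is 1 / 4.9718450752112862 ≈ 0.2011326.

0.20113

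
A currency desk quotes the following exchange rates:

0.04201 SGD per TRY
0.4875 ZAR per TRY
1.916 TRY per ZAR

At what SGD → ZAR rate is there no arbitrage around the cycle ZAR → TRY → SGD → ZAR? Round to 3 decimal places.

12.424

Known legs of the cycle: 1.916 × 0.04201 = 0.08049116
For no arbitrage the full-cycle product must be 1, so the missing rate is 1 / 0.08049116 ≈ 12.42372.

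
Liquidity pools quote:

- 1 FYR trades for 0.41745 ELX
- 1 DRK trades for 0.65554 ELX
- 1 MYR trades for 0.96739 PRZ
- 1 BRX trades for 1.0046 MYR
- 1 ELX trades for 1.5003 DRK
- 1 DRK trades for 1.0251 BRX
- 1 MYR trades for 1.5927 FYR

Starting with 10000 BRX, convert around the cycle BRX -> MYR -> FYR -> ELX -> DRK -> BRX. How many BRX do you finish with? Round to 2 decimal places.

10000 BRX × 1.0046 = 10046 MYR
10046 MYR × 1.5927 = 16000.2642 FYR
16000.2642 FYR × 0.41745 = 6679.31029029 ELX
6679.31029029 ELX × 1.5003 = 10020.969228522087 DRK
10020.969228522087 DRK × 1.0251 = 10272.4955561579913837 BRX

10272.50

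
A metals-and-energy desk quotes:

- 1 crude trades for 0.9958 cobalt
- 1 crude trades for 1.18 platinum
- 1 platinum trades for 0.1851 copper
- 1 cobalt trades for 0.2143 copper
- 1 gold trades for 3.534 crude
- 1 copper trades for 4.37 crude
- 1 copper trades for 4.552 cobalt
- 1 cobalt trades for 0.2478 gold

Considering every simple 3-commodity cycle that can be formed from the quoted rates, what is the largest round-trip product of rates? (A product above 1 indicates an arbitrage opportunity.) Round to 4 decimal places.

crude→platinum→copper→crude: 1.18 × 0.1851 × 4.37 = 0.95449
crude→cobalt→copper→crude: 0.9958 × 0.2143 × 4.37 = 0.93256
gold→crude→cobalt→gold: 3.534 × 0.9958 × 0.2478 = 0.87205
Maximum is crude→platinum→copper→crude at 0.9545; no arbitrage — every cycle loses value.

0.9545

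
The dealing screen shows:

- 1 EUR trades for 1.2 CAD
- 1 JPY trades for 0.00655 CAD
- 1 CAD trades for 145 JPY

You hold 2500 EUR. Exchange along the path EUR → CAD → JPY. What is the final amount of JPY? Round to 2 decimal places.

435000.00

2500 EUR × 1.2 = 3000 CAD
3000 CAD × 145 = 435000 JPY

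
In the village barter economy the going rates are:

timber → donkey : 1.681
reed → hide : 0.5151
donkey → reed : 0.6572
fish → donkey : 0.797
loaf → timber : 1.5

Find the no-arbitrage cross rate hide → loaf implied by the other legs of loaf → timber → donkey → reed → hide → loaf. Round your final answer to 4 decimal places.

Known legs of the cycle: 1.5 × 1.681 × 0.6572 × 0.5151 = 0.85358755998
For no arbitrage the full-cycle product must be 1, so the missing rate is 1 / 0.85358755998 ≈ 1.171526.

1.1715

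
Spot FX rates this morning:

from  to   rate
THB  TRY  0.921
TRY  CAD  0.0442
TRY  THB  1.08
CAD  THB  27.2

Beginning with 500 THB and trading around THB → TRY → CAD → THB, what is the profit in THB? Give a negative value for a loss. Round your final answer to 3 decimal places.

53.632

500 THB × 0.921 = 460.5 TRY
460.5 TRY × 0.0442 = 20.3541 CAD
20.3541 CAD × 27.2 = 553.63152 THB
Net change: 553.63152 − 500 = 53.63152 THB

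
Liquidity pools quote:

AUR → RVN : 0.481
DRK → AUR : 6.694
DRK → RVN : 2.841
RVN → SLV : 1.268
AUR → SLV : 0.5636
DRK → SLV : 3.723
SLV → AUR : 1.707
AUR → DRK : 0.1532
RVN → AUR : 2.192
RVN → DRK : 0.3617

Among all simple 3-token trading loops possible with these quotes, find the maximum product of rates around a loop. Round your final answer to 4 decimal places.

1.1646

RVN→DRK→AUR→RVN: 0.3617 × 6.694 × 0.481 = 1.16461
SLV→AUR→RVN→SLV: 1.707 × 0.481 × 1.268 = 1.04111
SLV→AUR→DRK→SLV: 1.707 × 0.1532 × 3.723 = 0.97361
RVN→AUR→DRK→RVN: 2.192 × 0.1532 × 2.841 = 0.95405
Maximum is RVN→DRK→AUR→RVN at 1.1646; arbitrage exists.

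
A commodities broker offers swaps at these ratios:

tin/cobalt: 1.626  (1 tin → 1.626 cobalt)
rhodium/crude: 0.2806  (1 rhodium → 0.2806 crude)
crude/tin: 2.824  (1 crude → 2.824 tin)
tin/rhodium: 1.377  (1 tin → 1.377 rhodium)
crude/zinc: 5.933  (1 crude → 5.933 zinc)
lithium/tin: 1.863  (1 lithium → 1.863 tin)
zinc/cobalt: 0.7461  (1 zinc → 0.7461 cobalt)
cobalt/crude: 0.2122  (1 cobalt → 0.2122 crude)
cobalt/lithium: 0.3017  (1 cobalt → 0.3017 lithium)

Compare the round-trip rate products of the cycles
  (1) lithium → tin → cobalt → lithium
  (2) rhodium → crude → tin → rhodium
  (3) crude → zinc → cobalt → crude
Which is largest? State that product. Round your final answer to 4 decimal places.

(1) 1.863 × 1.626 × 0.3017 = 0.91392
(2) 0.2806 × 2.824 × 1.377 = 1.09115
(3) 5.933 × 0.7461 × 0.2122 = 0.93933
Highest is cycle (2) at 1.0912 (>1, arbitrage).

1.0912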